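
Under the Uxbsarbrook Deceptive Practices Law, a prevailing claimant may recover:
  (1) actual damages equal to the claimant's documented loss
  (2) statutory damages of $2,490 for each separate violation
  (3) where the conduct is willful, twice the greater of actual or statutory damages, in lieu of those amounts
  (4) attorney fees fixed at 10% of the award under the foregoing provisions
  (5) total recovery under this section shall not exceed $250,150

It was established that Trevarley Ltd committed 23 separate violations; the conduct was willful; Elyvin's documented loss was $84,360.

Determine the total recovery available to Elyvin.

$185,592

Statutory damages: 23 × $2,490 = $57,270
Greater of actual damages ($84,360) or statutory damages ($57,270): $84,360
Doubled: 2 × $84,360 = $168,720
Attorney fees: 10% of $168,720 = $16,872
Total before cap: $168,720 + $16,872 = $185,592
Cap at $250,150: $185,592 is within the cap, no reduction.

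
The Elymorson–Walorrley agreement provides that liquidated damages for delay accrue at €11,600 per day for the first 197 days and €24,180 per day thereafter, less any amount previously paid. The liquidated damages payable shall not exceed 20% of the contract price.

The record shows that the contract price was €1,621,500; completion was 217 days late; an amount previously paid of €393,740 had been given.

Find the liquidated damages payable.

First 197 days: 197 × €11,600 = €2,285,200
Remaining days: (217 − 197) × €24,180 = €483,600
Accrued per-day damages: €2,285,200 + €483,600 = €2,768,800
Less amount previously paid: €2,768,800 − €393,740 = €2,375,060
Cap: 20% of €1,621,500 = €324,300
Cap at €324,300: €2,375,060 exceeds the cap → €324,300

€324,300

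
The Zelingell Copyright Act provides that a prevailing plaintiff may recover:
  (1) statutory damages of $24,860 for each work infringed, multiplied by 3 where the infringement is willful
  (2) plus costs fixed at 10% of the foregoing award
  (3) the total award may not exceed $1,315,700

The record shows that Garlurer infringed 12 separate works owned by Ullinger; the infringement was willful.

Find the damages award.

$984,456

Statutory damages: 12 × $24,860 = $298,320
Trebled: 3 × $298,320 = $894,960
Costs: 10% of $894,960 = $89,496
Award plus costs: $894,960 + $89,496 = $984,456
Cap at $1,315,700: $984,456 is within the cap, no reduction.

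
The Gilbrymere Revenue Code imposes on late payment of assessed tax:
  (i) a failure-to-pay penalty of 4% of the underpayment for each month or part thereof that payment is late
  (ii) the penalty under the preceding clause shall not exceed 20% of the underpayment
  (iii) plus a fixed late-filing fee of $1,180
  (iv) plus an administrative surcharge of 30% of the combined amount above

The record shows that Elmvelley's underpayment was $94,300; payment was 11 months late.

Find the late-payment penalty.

$26,052

Accrued rate: 4% × 11 = 44%, capped at 20% → 20%
Failure-to-pay penalty: 20% of $94,300 = $18,860
Penalty before surcharge: $18,860 + $1,180 = $20,040
Administrative surcharge: 30% of $20,040 = $6,012
Total penalty: $20,040 + $6,012 = $26,052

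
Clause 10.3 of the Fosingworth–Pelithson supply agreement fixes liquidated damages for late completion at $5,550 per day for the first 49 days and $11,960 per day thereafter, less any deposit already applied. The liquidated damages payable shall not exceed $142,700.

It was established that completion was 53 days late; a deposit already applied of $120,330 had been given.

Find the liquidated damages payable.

Liquidated damages: $142,700

First 49 days: 49 × $5,550 = $271,950
Remaining days: (53 − 49) × $11,960 = $47,840
Accrued per-day damages: $271,950 + $47,840 = $319,790
Less deposit already applied: $319,790 − $120,330 = $199,460
Cap at $142,700: $199,460 exceeds the cap → $142,700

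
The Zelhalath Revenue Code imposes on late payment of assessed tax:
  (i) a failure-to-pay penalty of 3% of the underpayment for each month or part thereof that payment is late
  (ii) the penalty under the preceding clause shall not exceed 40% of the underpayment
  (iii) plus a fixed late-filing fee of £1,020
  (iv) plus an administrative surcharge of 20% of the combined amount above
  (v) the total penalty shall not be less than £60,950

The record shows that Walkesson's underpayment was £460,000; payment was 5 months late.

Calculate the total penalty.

Penalty: £84,024

Accrued rate: 3% × 5 = 15%, capped at 40% → 15%
Failure-to-pay penalty: 15% of £460,000 = £69,000
Penalty before surcharge: £69,000 + £1,020 = £70,020
Administrative surcharge: 20% of £70,020 = £14,004
Total penalty: £70,020 + £14,004 = £84,024
Minimum £60,950: £84,024 meets the minimum, no increase.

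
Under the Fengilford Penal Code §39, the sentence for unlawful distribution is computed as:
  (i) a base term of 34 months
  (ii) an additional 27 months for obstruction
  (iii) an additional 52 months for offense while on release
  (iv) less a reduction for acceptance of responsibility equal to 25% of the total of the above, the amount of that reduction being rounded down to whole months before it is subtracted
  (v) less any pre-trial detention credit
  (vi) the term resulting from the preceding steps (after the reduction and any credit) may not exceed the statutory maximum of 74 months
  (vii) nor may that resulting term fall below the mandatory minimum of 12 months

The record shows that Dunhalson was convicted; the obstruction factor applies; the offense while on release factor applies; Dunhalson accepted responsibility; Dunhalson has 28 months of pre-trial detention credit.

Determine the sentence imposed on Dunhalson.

Obstruction enhancement: +27 months
Offense while on release enhancement: +52 months
Adjusted term: 34 months + 27 months + 52 months = 113 months
Acceptance of responsibility reduction: 25% of 113 months = 28 months (rounded down)
After reduction: 113 − 28 = 85 months
Less pre-trial detention credit: 85 months − 28 months = 57 months
Cap at 74 months: 57 months is within the cap, no reduction.
Minimum 12 months: 57 months meets the minimum, no increase.

57 months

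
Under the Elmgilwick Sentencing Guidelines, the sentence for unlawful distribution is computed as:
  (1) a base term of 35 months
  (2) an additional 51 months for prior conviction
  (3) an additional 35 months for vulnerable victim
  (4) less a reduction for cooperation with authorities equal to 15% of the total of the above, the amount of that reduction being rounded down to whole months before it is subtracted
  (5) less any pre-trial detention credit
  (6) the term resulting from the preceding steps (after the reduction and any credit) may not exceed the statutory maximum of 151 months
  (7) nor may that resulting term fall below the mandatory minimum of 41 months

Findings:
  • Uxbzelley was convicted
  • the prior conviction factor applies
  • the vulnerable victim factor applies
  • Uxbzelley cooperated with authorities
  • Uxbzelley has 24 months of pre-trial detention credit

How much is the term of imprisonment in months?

Prior conviction enhancement: +51 months
Vulnerable victim enhancement: +35 months
Adjusted term: 35 months + 51 months + 35 months = 121 months
Cooperation with authorities reduction: 15% of 121 months = 18 months (rounded down)
After reduction: 121 − 18 = 103 months
Less pre-trial detention credit: 103 months − 24 months = 79 months
Cap at 151 months: 79 months is within the cap, no reduction.
Minimum 41 months: 79 months meets the minimum, no increase.

79 months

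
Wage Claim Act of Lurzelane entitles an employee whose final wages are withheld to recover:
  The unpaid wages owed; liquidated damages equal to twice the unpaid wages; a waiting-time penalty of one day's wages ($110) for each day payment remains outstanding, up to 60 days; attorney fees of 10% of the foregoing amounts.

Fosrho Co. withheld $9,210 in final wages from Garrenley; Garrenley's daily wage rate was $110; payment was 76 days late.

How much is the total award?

$37,653

Doubled: 2 × $9,210 = $18,420
Penalty days: min(76, 60) = 60
Waiting-time penalty: 60 × $110 = $6,600
Subtotal: $9,210 + $18,420 + $6,600 = $34,230
Attorney fees: 10% of $34,230 = $3,423
Total award: $34,230 + $3,423 = $37,653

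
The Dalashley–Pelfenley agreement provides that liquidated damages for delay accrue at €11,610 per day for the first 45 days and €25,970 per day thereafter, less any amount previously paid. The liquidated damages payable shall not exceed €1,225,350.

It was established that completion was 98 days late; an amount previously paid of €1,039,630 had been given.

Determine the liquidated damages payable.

Liquidated damages: €859,230

First 45 days: 45 × €11,610 = €522,450
Remaining days: (98 − 45) × €25,970 = €1,376,410
Accrued per-day damages: €522,450 + €1,376,410 = €1,898,860
Less amount previously paid: €1,898,860 − €1,039,630 = €859,230
Cap at €1,225,350: €859,230 is within the cap, no reduction.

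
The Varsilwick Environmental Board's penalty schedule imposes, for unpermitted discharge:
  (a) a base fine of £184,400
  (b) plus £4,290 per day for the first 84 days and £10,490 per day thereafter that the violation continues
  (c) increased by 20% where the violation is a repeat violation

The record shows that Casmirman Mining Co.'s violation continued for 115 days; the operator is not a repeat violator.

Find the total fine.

£869,950

First 84 days: 84 × £4,290 = £360,360
Remaining days: (115 − 84) × £10,490 = £325,190
Per-day component: £360,360 + £325,190 = £685,550
Base plus per-day: £184,400 + £685,550 = £869,950
The operator is not a repeat violator: no 20% increase.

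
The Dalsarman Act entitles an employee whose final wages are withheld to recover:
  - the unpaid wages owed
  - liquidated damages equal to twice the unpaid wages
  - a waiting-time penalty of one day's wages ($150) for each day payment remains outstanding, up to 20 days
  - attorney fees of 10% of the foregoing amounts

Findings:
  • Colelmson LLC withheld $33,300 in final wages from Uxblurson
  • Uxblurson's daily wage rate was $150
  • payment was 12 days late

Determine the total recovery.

Doubled: 2 × $33,300 = $66,600
Penalty days: min(12, 20) = 12
Waiting-time penalty: 12 × $150 = $1,800
Subtotal: $33,300 + $66,600 + $1,800 = $101,700
Attorney fees: 10% of $101,700 = $10,170
Total award: $101,700 + $10,170 = $111,870

$111,870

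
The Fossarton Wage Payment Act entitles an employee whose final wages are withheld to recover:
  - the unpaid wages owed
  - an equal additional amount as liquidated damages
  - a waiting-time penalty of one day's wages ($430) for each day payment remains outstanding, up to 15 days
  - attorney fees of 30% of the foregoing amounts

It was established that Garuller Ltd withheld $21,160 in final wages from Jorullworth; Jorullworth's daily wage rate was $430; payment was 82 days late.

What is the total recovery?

$63,401

Liquidated damages (equal amount): $21,160
Penalty days: min(82, 15) = 15
Waiting-time penalty: 15 × $430 = $6,450
Subtotal: $21,160 + $21,160 + $6,450 = $48,770
Attorney fees: 30% of $48,770 = $14,631
Total award: $48,770 + $14,631 = $63,401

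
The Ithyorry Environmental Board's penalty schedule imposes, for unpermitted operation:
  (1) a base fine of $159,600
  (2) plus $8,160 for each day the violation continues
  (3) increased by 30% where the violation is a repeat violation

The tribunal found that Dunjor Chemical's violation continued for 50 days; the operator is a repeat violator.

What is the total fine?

$737,880

Per-day component: 50 × $8,160 = $408,000
Base plus per-day: $159,600 + $408,000 = $567,600
Enhancement: 30% of $567,600 = $170,280
Enhanced fine: $567,600 + $170,280 = $737,880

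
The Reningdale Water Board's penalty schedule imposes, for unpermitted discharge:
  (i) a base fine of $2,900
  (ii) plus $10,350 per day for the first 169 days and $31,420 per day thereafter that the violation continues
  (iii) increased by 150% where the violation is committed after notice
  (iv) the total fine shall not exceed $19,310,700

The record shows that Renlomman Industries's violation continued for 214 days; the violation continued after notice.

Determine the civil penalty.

First 169 days: 169 × $10,350 = $1,749,150
Remaining days: (214 − 169) × $31,420 = $1,413,900
Per-day component: $1,749,150 + $1,413,900 = $3,163,050
Base plus per-day: $2,900 + $3,163,050 = $3,165,950
Enhancement: 150% of $3,165,950 = $4,748,925
Enhanced fine: $3,165,950 + $4,748,925 = $7,914,875
Cap at $19,310,700: $7,914,875 is within the cap, no reduction.

$7,914,875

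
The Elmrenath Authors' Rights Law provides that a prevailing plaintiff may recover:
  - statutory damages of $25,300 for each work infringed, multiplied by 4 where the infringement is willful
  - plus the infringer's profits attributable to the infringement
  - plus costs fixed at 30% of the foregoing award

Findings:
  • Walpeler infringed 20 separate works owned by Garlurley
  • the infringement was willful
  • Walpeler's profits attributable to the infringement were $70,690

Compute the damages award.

Statutory damages: 20 × $25,300 = $506,000
Multiplied by 4: 4 × $506,000 = $2,024,000
Combined award: $2,024,000 + $70,690 = $2,094,690
Costs: 30% of $2,094,690 = $628,407
Award plus costs: $2,094,690 + $628,407 = $2,723,097

$2,723,097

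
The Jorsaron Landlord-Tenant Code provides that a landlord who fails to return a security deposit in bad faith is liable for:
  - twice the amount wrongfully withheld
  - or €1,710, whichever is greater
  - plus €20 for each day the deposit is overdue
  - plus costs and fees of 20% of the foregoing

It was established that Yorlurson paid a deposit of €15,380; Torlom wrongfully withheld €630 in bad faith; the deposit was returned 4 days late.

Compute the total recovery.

€2,148

Doubled: 2 × €630 = €1,260
Minimum €1,710: €1,260 is below the minimum → €1,710
Late-return penalty: 4 × €20 = €80
Damages plus late penalty: €1,710 + €80 = €1,790
Costs and fees: 20% of €1,790 = €358
Total recovery: €1,790 + €358 = €2,148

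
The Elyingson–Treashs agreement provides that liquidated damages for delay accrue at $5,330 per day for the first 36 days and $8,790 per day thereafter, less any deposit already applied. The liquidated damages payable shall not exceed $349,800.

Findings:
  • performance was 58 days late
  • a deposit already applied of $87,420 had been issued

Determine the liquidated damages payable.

$297,840

First 36 days: 36 × $5,330 = $191,880
Remaining days: (58 − 36) × $8,790 = $193,380
Accrued per-day damages: $191,880 + $193,380 = $385,260
Less deposit already applied: $385,260 − $87,420 = $297,840
Cap at $349,800: $297,840 is within the cap, no reduction.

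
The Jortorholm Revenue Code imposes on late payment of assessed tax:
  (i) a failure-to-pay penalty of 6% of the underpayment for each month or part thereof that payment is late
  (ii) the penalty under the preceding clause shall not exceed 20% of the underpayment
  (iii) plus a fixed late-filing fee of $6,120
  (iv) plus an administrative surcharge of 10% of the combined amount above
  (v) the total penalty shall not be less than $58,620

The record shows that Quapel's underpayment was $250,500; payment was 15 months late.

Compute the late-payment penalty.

$61,842

Accrued rate: 6% × 15 = 90%, capped at 20% → 20%
Failure-to-pay penalty: 20% of $250,500 = $50,100
Penalty before surcharge: $50,100 + $6,120 = $56,220
Administrative surcharge: 10% of $56,220 = $5,622
Total penalty: $56,220 + $5,622 = $61,842
Minimum $58,620: $61,842 meets the minimum, no increase.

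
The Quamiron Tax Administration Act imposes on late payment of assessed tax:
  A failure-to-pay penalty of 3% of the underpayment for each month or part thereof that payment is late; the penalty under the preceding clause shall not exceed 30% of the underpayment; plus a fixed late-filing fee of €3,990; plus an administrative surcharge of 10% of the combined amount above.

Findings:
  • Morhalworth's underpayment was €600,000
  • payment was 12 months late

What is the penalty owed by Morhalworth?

Accrued rate: 3% × 12 = 36%, capped at 30% → 30%
Failure-to-pay penalty: 30% of €600,000 = €180,000
Penalty before surcharge: €180,000 + €3,990 = €183,990
Administrative surcharge: 10% of €183,990 = €18,399
Total penalty: €183,990 + €18,399 = €202,389

Penalty: €202,389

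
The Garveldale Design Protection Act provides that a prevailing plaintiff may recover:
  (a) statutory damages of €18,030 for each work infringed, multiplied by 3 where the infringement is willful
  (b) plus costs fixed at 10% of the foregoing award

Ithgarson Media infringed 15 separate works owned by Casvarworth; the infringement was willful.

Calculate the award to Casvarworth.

Statutory damages: 15 × €18,030 = €270,450
Trebled: 3 × €270,450 = €811,350
Costs: 10% of €811,350 = €81,135
Award plus costs: €811,350 + €81,135 = €892,485

€892,485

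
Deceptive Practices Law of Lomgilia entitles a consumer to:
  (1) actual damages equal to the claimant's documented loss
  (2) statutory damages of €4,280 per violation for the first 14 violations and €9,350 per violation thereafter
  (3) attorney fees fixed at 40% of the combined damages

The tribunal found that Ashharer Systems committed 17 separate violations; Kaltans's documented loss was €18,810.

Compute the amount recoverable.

Total recovery: €149,492

First 14 violations: 14 × €4,280 = €59,920
Remaining violations: (17 − 14) × €9,350 = €28,050
Statutory damages: €59,920 + €28,050 = €87,970
Combined damages: €18,810 + €87,970 = €106,780
Attorney fees: 40% of €106,780 = €42,712
Total recovery: €106,780 + €42,712 = €149,492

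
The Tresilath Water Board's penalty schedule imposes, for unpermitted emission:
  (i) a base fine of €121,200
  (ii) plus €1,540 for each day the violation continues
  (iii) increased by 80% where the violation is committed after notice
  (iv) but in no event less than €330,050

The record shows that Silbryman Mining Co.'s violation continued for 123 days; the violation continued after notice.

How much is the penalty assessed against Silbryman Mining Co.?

Per-day component: 123 × €1,540 = €189,420
Base plus per-day: €121,200 + €189,420 = €310,620
Enhancement: 80% of €310,620 = €248,496
Enhanced fine: €310,620 + €248,496 = €559,116
Minimum €330,050: €559,116 meets the minimum, no increase.

Civil penalty: €559,116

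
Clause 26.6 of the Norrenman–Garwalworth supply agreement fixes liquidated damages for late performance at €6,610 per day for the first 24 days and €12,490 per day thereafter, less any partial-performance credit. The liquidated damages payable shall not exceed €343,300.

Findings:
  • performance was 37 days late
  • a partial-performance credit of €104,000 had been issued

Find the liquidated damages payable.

First 24 days: 24 × €6,610 = €158,640
Remaining days: (37 − 24) × €12,490 = €162,370
Accrued per-day damages: €158,640 + €162,370 = €321,010
Less partial-performance credit: €321,010 − €104,000 = €217,010
Cap at €343,300: €217,010 is within the cap, no reduction.

€217,010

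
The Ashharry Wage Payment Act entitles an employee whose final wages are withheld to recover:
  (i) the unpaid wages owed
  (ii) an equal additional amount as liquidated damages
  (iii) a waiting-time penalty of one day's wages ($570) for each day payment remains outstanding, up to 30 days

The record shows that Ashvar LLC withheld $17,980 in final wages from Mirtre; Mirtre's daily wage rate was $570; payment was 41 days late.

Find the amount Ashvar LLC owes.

Total award: $53,060

Liquidated damages (equal amount): $17,980
Penalty days: min(41, 30) = 30
Waiting-time penalty: 30 × $570 = $17,100
Total award: $17,980 + $17,980 + $17,100 = $53,060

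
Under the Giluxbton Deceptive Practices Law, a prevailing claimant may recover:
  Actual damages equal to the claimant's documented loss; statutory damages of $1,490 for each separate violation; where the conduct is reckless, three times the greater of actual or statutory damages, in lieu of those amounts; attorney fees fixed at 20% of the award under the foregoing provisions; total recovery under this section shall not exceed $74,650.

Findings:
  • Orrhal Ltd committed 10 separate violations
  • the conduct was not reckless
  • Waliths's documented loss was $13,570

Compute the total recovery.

Statutory damages: 10 × $1,490 = $14,900
Conduct not reckless: the in-lieu enhancement does not apply.
Actual plus statutory damages: $13,570 + $14,900 = $28,470
Attorney fees: 20% of $28,470 = $5,694
Total before cap: $28,470 + $5,694 = $34,164
Cap at $74,650: $34,164 is within the cap, no reduction.

$34,164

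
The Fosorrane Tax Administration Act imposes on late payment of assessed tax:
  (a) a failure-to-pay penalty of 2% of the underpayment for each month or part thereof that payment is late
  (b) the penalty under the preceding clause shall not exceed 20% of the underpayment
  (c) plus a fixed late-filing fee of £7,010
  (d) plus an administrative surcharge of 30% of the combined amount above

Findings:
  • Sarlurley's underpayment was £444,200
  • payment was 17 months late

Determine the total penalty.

Penalty: £124,605

Accrued rate: 2% × 17 = 34%, capped at 20% → 20%
Failure-to-pay penalty: 20% of £444,200 = £88,840
Penalty before surcharge: £88,840 + £7,010 = £95,850
Administrative surcharge: 30% of £95,850 = £28,755
Total penalty: £95,850 + £28,755 = £124,605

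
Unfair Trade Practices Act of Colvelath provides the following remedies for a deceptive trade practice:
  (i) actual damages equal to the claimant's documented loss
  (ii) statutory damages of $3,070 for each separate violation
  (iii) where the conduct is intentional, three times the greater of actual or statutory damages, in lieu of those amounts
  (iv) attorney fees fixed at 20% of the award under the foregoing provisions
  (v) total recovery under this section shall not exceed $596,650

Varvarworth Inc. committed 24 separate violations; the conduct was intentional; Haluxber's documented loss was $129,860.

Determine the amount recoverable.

$467,496

Statutory damages: 24 × $3,070 = $73,680
Greater of actual damages ($129,860) or statutory damages ($73,680): $129,860
Trebled: 3 × $129,860 = $389,580
Attorney fees: 20% of $389,580 = $77,916
Total before cap: $389,580 + $77,916 = $467,496
Cap at $596,650: $467,496 is within the cap, no reduction.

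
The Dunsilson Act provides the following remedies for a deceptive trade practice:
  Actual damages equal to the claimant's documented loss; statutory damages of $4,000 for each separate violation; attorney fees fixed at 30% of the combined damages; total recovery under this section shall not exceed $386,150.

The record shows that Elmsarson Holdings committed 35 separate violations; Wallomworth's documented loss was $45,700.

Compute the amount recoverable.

Statutory damages: 35 × $4,000 = $140,000
Combined damages: $45,700 + $140,000 = $185,700
Attorney fees: 30% of $185,700 = $55,710
Total before cap: $185,700 + $55,710 = $241,410
Cap at $386,150: $241,410 is within the cap, no reduction.

$241,410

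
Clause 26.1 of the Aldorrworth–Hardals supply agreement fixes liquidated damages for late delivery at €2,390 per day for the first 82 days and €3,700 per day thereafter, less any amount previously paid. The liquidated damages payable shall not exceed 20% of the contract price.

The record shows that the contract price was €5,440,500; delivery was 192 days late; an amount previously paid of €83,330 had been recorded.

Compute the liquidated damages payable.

€519,650

First 82 days: 82 × €2,390 = €195,980
Remaining days: (192 − 82) × €3,700 = €407,000
Accrued per-day damages: €195,980 + €407,000 = €602,980
Less amount previously paid: €602,980 − €83,330 = €519,650
Cap: 20% of €5,440,500 = €1,088,100
Cap at €1,088,100: €519,650 is within the cap, no reduction.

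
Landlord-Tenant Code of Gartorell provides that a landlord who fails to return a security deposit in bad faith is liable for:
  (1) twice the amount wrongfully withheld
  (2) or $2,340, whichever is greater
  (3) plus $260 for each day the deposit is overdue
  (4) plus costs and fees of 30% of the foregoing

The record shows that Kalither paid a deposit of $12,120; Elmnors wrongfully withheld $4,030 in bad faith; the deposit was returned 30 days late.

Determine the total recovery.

$20,618

Doubled: 2 × $4,030 = $8,060
Minimum $2,340: $8,060 meets the minimum, no increase.
Late-return penalty: 30 × $260 = $7,800
Damages plus late penalty: $8,060 + $7,800 = $15,860
Costs and fees: 30% of $15,860 = $4,758
Total recovery: $15,860 + $4,758 = $20,618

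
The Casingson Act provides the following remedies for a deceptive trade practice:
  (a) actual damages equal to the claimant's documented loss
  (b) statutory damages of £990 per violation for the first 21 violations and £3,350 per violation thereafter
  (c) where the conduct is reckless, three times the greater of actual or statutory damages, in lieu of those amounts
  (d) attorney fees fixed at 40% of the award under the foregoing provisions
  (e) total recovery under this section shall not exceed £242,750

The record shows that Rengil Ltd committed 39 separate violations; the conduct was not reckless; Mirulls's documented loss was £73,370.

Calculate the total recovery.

First 21 violations: 21 × £990 = £20,790
Remaining violations: (39 − 21) × £3,350 = £60,300
Statutory damages: £20,790 + £60,300 = £81,090
Conduct not reckless: the in-lieu enhancement does not apply.
Actual plus statutory damages: £73,370 + £81,090 = £154,460
Attorney fees: 40% of £154,460 = £61,784
Total before cap: £154,460 + £61,784 = £216,244
Cap at £242,750: £216,244 is within the cap, no reduction.

£216,244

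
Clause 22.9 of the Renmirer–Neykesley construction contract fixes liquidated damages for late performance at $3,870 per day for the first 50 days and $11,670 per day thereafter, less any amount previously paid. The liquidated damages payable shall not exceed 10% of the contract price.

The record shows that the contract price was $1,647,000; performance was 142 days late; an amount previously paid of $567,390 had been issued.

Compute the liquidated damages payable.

$164,700

First 50 days: 50 × $3,870 = $193,500
Remaining days: (142 − 50) × $11,670 = $1,073,640
Accrued per-day damages: $193,500 + $1,073,640 = $1,267,140
Less amount previously paid: $1,267,140 − $567,390 = $699,750
Cap: 10% of $1,647,000 = $164,700
Cap at $164,700: $699,750 exceeds the cap → $164,700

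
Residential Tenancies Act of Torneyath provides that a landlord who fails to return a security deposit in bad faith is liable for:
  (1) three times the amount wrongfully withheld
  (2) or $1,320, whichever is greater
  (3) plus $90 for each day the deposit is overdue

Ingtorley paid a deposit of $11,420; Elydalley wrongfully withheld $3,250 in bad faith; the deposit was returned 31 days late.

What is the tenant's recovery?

$12,540

Trebled: 3 × $3,250 = $9,750
Minimum $1,320: $9,750 meets the minimum, no increase.
Late-return penalty: 31 × $90 = $2,790
Damages plus late penalty: $9,750 + $2,790 = $12,540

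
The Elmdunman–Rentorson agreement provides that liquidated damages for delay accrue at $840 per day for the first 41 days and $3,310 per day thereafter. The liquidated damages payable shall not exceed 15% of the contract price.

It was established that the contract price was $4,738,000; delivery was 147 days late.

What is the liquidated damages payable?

Liquidated damages: $385,300

First 41 days: 41 × $840 = $34,440
Remaining days: (147 − 41) × $3,310 = $350,860
Accrued per-day damages: $34,440 + $350,860 = $385,300
Cap: 15% of $4,738,000 = $710,700
Cap at $710,700: $385,300 is within the cap, no reduction.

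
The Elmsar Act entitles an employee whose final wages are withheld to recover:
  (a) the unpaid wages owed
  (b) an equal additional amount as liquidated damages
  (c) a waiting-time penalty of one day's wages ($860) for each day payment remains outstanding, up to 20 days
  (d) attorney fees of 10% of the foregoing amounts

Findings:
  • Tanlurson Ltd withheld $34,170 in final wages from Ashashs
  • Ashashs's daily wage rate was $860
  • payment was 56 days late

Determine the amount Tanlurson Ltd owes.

$94,094

Liquidated damages (equal amount): $34,170
Penalty days: min(56, 20) = 20
Waiting-time penalty: 20 × $860 = $17,200
Subtotal: $34,170 + $34,170 + $17,200 = $85,540
Attorney fees: 10% of $85,540 = $8,554
Total award: $85,540 + $8,554 = $94,094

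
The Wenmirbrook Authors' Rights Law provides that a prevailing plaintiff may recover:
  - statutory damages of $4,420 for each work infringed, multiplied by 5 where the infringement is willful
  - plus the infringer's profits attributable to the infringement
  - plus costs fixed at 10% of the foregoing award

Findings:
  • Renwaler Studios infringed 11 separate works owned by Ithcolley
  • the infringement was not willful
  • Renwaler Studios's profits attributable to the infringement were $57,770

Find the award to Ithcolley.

Statutory damages: 11 × $4,420 = $48,620
Infringement not willful: no ×5 enhancement.
Combined award: $48,620 + $57,770 = $106,390
Costs: 10% of $106,390 = $10,639
Award plus costs: $106,390 + $10,639 = $117,029

$117,029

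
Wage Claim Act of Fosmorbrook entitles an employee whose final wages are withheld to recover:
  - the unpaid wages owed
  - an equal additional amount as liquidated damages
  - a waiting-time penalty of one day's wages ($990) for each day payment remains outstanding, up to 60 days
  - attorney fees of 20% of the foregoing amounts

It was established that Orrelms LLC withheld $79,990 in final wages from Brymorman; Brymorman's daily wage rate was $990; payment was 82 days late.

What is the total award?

Liquidated damages (equal amount): $79,990
Penalty days: min(82, 60) = 60
Waiting-time penalty: 60 × $990 = $59,400
Subtotal: $79,990 + $79,990 + $59,400 = $219,380
Attorney fees: 20% of $219,380 = $43,876
Total award: $219,380 + $43,876 = $263,256

$263,256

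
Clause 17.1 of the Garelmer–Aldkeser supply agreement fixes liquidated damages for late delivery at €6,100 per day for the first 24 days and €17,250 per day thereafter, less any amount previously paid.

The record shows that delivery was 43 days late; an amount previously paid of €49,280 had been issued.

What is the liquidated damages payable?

First 24 days: 24 × €6,100 = €146,400
Remaining days: (43 − 24) × €17,250 = €327,750
Accrued per-day damages: €146,400 + €327,750 = €474,150
Less amount previously paid: €474,150 − €49,280 = €424,870

Liquidated damages: €424,870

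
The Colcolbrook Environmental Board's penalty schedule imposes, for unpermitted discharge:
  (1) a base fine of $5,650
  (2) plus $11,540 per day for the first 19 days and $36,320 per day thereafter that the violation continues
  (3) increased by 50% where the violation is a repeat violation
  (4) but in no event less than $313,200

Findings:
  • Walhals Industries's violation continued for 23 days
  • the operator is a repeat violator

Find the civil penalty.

Civil penalty: $555,285

First 19 days: 19 × $11,540 = $219,260
Remaining days: (23 − 19) × $36,320 = $145,280
Per-day component: $219,260 + $145,280 = $364,540
Base plus per-day: $5,650 + $364,540 = $370,190
Enhancement: 50% of $370,190 = $185,095
Enhanced fine: $370,190 + $185,095 = $555,285
Minimum $313,200: $555,285 meets the minimum, no increase.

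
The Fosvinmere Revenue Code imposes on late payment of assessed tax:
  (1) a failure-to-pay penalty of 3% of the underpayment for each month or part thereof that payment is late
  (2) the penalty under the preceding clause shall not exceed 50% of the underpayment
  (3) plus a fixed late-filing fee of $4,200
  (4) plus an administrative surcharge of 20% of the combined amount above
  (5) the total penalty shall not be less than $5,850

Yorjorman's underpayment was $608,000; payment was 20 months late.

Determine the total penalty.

Accrued rate: 3% × 20 = 60%, capped at 50% → 50%
Failure-to-pay penalty: 50% of $608,000 = $304,000
Penalty before surcharge: $304,000 + $4,200 = $308,200
Administrative surcharge: 20% of $308,200 = $61,640
Total penalty: $308,200 + $61,640 = $369,840
Minimum $5,850: $369,840 meets the minimum, no increase.

$369,840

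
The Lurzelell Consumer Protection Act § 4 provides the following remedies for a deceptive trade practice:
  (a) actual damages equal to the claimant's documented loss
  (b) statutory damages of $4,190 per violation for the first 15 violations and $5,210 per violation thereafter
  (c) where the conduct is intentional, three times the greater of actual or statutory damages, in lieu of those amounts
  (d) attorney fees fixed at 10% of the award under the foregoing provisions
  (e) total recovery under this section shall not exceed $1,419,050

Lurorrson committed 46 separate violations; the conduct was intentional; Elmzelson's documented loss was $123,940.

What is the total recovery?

$740,388

First 15 violations: 15 × $4,190 = $62,850
Remaining violations: (46 − 15) × $5,210 = $161,510
Statutory damages: $62,850 + $161,510 = $224,360
Greater of actual damages ($123,940) or statutory damages ($224,360): $224,360
Trebled: 3 × $224,360 = $673,080
Attorney fees: 10% of $673,080 = $67,308
Total before cap: $673,080 + $67,308 = $740,388
Cap at $1,419,050: $740,388 is within the cap, no reduction.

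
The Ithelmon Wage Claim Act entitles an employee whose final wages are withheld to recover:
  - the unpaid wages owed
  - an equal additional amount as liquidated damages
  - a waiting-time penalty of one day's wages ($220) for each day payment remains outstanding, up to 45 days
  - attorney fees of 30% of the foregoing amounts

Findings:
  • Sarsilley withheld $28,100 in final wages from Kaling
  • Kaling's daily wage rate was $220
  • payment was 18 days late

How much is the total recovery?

Total award: $78,208

Liquidated damages (equal amount): $28,100
Penalty days: min(18, 45) = 18
Waiting-time penalty: 18 × $220 = $3,960
Subtotal: $28,100 + $28,100 + $3,960 = $60,160
Attorney fees: 30% of $60,160 = $18,048
Total award: $60,160 + $18,048 = $78,208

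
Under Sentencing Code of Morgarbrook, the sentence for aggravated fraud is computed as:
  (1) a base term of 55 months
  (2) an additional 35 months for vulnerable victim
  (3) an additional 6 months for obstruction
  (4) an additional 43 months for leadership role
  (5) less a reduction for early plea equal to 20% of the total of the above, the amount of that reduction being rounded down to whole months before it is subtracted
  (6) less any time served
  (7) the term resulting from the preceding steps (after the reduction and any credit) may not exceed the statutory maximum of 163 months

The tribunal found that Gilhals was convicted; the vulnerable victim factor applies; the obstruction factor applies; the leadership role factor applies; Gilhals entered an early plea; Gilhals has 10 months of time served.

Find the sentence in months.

Vulnerable victim enhancement: +35 months
Obstruction enhancement: +6 months
Leadership role enhancement: +43 months
Adjusted term: 55 months + 35 months + 6 months + 43 months = 139 months
Early plea reduction: 20% of 139 months = 27 months (rounded down)
After reduction: 139 − 27 = 112 months
Less time served: 112 months − 10 months = 102 months
Cap at 163 months: 102 months is within the cap, no reduction.

102 months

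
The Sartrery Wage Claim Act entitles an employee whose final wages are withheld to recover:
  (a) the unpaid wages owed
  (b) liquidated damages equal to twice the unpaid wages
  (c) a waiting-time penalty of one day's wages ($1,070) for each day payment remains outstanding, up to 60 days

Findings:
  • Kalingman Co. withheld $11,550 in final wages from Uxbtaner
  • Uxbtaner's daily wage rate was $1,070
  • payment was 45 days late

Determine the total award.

Doubled: 2 × $11,550 = $23,100
Penalty days: min(45, 60) = 45
Waiting-time penalty: 45 × $1,070 = $48,150
Total award: $11,550 + $23,100 + $48,150 = $82,800

$82,800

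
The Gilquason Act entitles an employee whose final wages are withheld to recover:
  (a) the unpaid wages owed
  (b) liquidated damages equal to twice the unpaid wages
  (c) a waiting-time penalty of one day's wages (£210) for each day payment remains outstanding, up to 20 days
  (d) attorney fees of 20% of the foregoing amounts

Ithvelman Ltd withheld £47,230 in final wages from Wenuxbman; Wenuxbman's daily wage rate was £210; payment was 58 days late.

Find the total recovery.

Doubled: 2 × £47,230 = £94,460
Penalty days: min(58, 20) = 20
Waiting-time penalty: 20 × £210 = £4,200
Subtotal: £47,230 + £94,460 + £4,200 = £145,890
Attorney fees: 20% of £145,890 = £29,178
Total award: £145,890 + £29,178 = £175,068

£175,068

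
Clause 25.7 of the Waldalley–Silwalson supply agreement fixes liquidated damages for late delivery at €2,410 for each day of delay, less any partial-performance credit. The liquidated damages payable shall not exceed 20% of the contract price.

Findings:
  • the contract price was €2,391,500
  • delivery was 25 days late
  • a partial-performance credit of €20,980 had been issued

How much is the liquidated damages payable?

Per-day damages: 25 × €2,410 = €60,250
Less partial-performance credit: €60,250 − €20,980 = €39,270
Cap: 20% of €2,391,500 = €478,300
Cap at €478,300: €39,270 is within the cap, no reduction.

€39,270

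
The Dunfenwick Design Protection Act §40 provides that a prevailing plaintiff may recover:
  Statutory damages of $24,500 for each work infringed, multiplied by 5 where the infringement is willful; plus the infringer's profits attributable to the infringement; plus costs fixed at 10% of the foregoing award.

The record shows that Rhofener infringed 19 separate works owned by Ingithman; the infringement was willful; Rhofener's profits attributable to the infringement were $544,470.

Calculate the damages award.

Statutory damages: 19 × $24,500 = $465,500
Multiplied by 5: 5 × $465,500 = $2,327,500
Combined award: $2,327,500 + $544,470 = $2,871,970
Costs: 10% of $2,871,970 = $287,197
Award plus costs: $2,871,970 + $287,197 = $3,159,167

$3,159,167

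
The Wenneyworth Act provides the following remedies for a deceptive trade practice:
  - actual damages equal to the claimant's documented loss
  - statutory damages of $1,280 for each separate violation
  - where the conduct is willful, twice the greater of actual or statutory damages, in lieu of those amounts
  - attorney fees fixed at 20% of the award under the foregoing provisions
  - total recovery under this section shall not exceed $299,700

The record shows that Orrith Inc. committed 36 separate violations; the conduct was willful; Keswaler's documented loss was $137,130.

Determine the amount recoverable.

Statutory damages: 36 × $1,280 = $46,080
Greater of actual damages ($137,130) or statutory damages ($46,080): $137,130
Doubled: 2 × $137,130 = $274,260
Attorney fees: 20% of $274,260 = $54,852
Total before cap: $274,260 + $54,852 = $329,112
Cap at $299,700: $329,112 exceeds the cap → $299,700

$299,700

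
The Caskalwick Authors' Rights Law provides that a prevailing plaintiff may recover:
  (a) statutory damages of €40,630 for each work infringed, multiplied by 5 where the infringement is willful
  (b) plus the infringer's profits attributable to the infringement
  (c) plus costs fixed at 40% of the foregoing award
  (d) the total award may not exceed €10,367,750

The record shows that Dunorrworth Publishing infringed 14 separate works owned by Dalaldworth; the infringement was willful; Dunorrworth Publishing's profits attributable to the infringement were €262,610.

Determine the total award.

€4,349,394

Statutory damages: 14 × €40,630 = €568,820
Multiplied by 5: 5 × €568,820 = €2,844,100
Combined award: €2,844,100 + €262,610 = €3,106,710
Costs: 40% of €3,106,710 = €1,242,684
Award plus costs: €3,106,710 + €1,242,684 = €4,349,394
Cap at €10,367,750: €4,349,394 is within the cap, no reduction.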